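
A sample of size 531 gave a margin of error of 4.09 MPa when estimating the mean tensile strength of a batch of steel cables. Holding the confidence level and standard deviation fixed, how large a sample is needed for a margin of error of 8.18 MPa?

Margin of error scales as 1/√n, so n₂ = n₁·(E₁/E₂)².
n₂ = 531 × (4.09/8.18)² = 531 × 0.25 = 132.75
Round up: n₂ = 133.

133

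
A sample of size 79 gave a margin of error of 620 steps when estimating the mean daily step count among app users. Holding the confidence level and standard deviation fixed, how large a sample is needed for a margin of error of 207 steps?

Margin of error scales as 1/√n, so n₂ = n₁·(E₁/E₂)².
n₂ = 79 × (620/207)² = 79 × 8.971 = 708.71
Round up: n₂ = 709.

709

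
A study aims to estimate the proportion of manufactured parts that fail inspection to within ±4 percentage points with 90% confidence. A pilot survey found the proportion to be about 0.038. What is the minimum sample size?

62

For a proportion with margin E = 0.04 at 90% confidence, z = 1.645.
n = p̂(1−p̂)(z/E)² = 0.038 × 0.962 × (1.645/0.04)² = 61.83
Round up: n = 62.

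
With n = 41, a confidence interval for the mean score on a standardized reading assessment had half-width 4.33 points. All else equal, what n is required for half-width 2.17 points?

n = 164

Margin of error scales as 1/√n, so n₂ = n₁·(E₁/E₂)².
n₂ = 41 × (4.33/2.17)² = 41 × 3.982 = 163.26
Round up: n₂ = 164.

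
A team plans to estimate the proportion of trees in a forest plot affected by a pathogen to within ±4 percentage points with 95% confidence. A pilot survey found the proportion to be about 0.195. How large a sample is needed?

For a proportion with margin E = 0.04 at 95% confidence, z = 1.960.
n = p̂(1−p̂)(z/E)² = 0.195 × 0.805 × (1.960/0.04)² = 376.90
Round up: n = 377.

377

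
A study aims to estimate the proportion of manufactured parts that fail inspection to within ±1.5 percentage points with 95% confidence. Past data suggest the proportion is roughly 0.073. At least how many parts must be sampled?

For a proportion with margin E = 0.015 at 95% confidence, z = 1.960.
n = p̂(1−p̂)(z/E)² = 0.073 × 0.927 × (1.960/0.015)² = 1155.40
Round up: n = 1156.

1156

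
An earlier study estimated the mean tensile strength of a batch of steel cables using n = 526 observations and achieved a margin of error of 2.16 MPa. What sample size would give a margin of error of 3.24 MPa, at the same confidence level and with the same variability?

234

Margin of error scales as 1/√n, so n₂ = n₁·(E₁/E₂)².
n₂ = 526 × (2.16/3.24)² = 526 × 0.4444 = 233.75
Round up: n₂ = 234.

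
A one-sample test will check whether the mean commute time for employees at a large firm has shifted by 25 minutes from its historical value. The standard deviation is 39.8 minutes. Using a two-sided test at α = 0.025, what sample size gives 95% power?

For a one-sample z-test, n = ((z_{α/2} + z_β)·σ/δ)².
z_{α/2} = 2.241 (two-sided α = 0.025); z_β = 1.645 (power 95% → β = 0.05).
n = (3.886 × 39.8 / 25)² = 38.27
Round up: n = 39.

39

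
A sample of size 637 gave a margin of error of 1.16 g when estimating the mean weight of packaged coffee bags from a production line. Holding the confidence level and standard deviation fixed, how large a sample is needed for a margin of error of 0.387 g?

5724

Margin of error scales as 1/√n, so n₂ = n₁·(E₁/E₂)².
n₂ = 637 × (1.16/0.387)² = 637 × 8.985 = 5723.44
Round up: n₂ = 5724.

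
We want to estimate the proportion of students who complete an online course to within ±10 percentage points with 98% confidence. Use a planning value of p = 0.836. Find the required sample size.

n = 75

For a proportion with margin E = 0.1 at 98% confidence, z = 2.326.
n = p̂(1−p̂)(z/E)² = 0.836 × 0.164 × (2.326/0.1)² = 74.18
Round up: n = 75.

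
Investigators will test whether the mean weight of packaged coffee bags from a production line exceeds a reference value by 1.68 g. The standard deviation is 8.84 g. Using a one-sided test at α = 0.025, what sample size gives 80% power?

n = 218

For a one-sample z-test, n = ((z_α + z_β)·σ/δ)².
z_α = 1.960 (one-sided α = 0.025); z_β = 0.842 (power 80% → β = 0.2).
n = (2.802 × 8.84 / 1.68)² = 217.38
Round up: n = 218.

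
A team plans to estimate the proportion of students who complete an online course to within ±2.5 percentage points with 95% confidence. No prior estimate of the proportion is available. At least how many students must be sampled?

For a proportion with margin E = 0.025 at 95% confidence, z = 1.960.
With no prior estimate, use p = 0.5, which maximizes p(1−p) at 0.25.
n = 0.25 × (z/E)² = 0.25 × (1.960/0.025)² = 1536.64
Round up: n = 1537.

1537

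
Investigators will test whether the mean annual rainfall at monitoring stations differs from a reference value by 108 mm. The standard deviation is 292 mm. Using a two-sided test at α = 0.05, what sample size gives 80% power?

For a one-sample z-test, n = ((z_{α/2} + z_β)·σ/δ)².
z_{α/2} = 1.960 (two-sided α = 0.05); z_β = 0.842 (power 80% → β = 0.2).
n = (2.802 × 292 / 108)² = 57.39
Round up: n = 58.

58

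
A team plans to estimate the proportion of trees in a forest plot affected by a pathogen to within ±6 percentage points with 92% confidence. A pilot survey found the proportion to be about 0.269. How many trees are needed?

For a proportion with margin E = 0.06 at 92% confidence, z = 1.751.
n = p̂(1−p̂)(z/E)² = 0.269 × 0.731 × (1.751/0.06)² = 167.47
Round up: n = 168.

168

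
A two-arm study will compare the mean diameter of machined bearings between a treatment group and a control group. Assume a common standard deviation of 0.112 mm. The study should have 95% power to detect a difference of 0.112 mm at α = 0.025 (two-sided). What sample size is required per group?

For two equal groups, n per group = 2·((z_{α/2} + z_β)·σ/δ)².
z_{α/2} = 2.241; z_β = 1.645 (power 95%).
n = 2 × (3.886 × 0.112 / 0.112)² = 2 × 15.10 = 30.20
Round up: n = 31 per group.

31 per group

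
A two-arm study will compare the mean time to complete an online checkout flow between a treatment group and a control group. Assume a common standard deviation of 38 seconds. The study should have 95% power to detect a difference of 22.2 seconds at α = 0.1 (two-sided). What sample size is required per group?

For two equal groups, n per group = 2·((z_{α/2} + z_β)·σ/δ)².
z_{α/2} = 1.645; z_β = 1.645 (power 95%).
n = 2 × (3.290 × 38 / 22.2)² = 2 × 31.71 = 63.42
Round up: n = 64 per group.

64 per group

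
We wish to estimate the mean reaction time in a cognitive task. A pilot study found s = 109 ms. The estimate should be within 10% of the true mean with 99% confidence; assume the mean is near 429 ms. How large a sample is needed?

For a mean, the margin of error is E = z·σ/√n, so n = (zσ/E)².
At 99% confidence, z = 2.576.
E = 10% of 429 = 42.9 ms.
n = (2.576 × 109 / 42.9)² = 42.84
Round up: n = 43.

43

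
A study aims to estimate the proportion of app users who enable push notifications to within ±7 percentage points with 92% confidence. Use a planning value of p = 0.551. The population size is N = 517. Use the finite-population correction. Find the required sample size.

120

For a proportion with margin E = 0.07 at 92% confidence, z = 1.751.
n = p̂(1−p̂)(z/E)² = 0.551 × 0.449 × (1.751/0.07)² = 154.80 — call this n₀.
Finite-population correction with N = 517: n = n₀ / (1 + (n₀−1)/N) = 154.80 / 1.297 = 119.35
Round up: n = 120.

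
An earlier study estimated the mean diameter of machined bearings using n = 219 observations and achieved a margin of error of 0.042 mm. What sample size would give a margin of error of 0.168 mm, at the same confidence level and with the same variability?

Margin of error scales as 1/√n, so n₂ = n₁·(E₁/E₂)².
n₂ = 219 × (0.042/0.168)² = 219 × 0.0625 = 13.69
Round up: n₂ = 14.

14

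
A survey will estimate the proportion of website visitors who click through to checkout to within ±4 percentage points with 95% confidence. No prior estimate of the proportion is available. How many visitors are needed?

n = 601

For a proportion with margin E = 0.04 at 95% confidence, z = 1.960.
With no prior estimate, use p = 0.5, which maximizes p(1−p) at 0.25.
n = 0.25 × (z/E)² = 0.25 × (1.960/0.04)² = 600.25
Round up: n = 601.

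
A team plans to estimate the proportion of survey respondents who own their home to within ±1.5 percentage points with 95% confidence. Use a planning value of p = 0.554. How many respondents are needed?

For a proportion with margin E = 0.015 at 95% confidence, z = 1.960.
n = p̂(1−p̂)(z/E)² = 0.554 × 0.446 × (1.960/0.015)² = 4218.66
Round up: n = 4219.

4219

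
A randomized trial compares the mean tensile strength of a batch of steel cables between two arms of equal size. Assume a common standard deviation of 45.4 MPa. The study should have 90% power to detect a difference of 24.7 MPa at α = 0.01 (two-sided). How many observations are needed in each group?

For two equal groups, n per group = 2·((z_{α/2} + z_β)·σ/δ)².
z_{α/2} = 2.576; z_β = 1.282 (power 90%).
n = 2 × (3.858 × 45.4 / 24.7)² = 2 × 50.29 = 100.58
Round up: n = 101 per group.

101 per group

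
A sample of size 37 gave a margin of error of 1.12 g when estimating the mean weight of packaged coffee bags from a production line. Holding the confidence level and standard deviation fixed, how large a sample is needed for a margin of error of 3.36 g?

Margin of error scales as 1/√n, so n₂ = n₁·(E₁/E₂)².
n₂ = 37 × (1.12/3.36)² = 37 × 0.1111 = 4.11
Round up: n₂ = 5.

5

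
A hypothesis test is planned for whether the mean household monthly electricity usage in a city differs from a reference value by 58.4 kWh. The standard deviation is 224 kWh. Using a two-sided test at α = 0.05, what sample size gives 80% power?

For a one-sample z-test, n = ((z_{α/2} + z_β)·σ/δ)².
z_{α/2} = 1.960 (two-sided α = 0.05); z_β = 0.842 (power 80% → β = 0.2).
n = (2.802 × 224 / 58.4)² = 115.51
Round up: n = 116.

116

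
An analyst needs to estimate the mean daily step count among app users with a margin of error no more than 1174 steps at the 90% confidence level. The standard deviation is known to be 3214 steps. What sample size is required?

21

For a mean, the margin of error is E = z·σ/√n, so n = (zσ/E)².
At 90% confidence, z = 1.645.
n = (1.645 × 3214 / 1174)² = 20.28
Round up: n = 21.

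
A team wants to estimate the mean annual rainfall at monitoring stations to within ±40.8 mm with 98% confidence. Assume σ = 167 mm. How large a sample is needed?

For a mean, the margin of error is E = z·σ/√n, so n = (zσ/E)².
At 98% confidence, z = 2.326.
n = (2.326 × 167 / 40.8)² = 90.64
Round up: n = 91.

n = 91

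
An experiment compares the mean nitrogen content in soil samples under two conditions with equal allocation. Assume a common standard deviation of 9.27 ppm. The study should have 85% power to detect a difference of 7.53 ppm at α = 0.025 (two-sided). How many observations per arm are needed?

For two equal groups, n per group = 2·((z_{α/2} + z_β)·σ/δ)².
z_{α/2} = 2.241; z_β = 1.036 (power 85%).
n = 2 × (3.277 × 9.27 / 7.53)² = 2 × 16.28 = 32.56
Round up: n = 33 per group.

33 per group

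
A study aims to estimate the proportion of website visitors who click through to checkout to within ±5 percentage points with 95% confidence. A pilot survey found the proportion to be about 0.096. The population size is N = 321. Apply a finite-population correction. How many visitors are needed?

95

For a proportion with margin E = 0.05 at 95% confidence, z = 1.960.
n = p̂(1−p̂)(z/E)² = 0.096 × 0.904 × (1.960/0.05)² = 133.36 — call this n₀.
Finite-population correction with N = 321: n = n₀ / (1 + (n₀−1)/N) = 133.36 / 1.412 = 94.45
Round up: n = 95.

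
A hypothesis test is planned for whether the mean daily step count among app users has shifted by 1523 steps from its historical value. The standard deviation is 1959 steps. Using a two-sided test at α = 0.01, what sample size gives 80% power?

20

For a one-sample z-test, n = ((z_{α/2} + z_β)·σ/δ)².
z_{α/2} = 2.576 (two-sided α = 0.01); z_β = 0.842 (power 80% → β = 0.2).
n = (3.418 × 1959 / 1523)² = 19.33
Round up: n = 20.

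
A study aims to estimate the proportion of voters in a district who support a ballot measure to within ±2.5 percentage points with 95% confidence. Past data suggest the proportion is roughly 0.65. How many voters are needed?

1399

For a proportion with margin E = 0.025 at 95% confidence, z = 1.960.
n = p̂(1−p̂)(z/E)² = 0.65 × 0.35 × (1.960/0.025)² = 1398.34
Round up: n = 1399.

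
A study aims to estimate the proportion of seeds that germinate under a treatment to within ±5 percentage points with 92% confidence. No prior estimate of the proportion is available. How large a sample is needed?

307

For a proportion with margin E = 0.05 at 92% confidence, z = 1.751.
With no prior estimate, use p = 0.5, which maximizes p(1−p) at 0.25.
n = 0.25 × (z/E)² = 0.25 × (1.751/0.05)² = 306.60
Round up: n = 307.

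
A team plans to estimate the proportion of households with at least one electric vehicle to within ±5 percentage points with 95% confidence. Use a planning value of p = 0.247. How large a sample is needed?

n = 286

For a proportion with margin E = 0.05 at 95% confidence, z = 1.960.
n = p̂(1−p̂)(z/E)² = 0.247 × 0.753 × (1.960/0.05)² = 285.80
Round up: n = 286.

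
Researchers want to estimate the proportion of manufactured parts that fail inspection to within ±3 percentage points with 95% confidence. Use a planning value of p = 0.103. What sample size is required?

For a proportion with margin E = 0.03 at 95% confidence, z = 1.960.
n = p̂(1−p̂)(z/E)² = 0.103 × 0.897 × (1.960/0.03)² = 394.37
Round up: n = 395.

395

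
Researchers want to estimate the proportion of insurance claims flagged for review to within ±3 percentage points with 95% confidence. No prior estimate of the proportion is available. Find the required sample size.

For a proportion with margin E = 0.03 at 95% confidence, z = 1.960.
With no prior estimate, use p = 0.5, which maximizes p(1−p) at 0.25.
n = 0.25 × (z/E)² = 0.25 × (1.960/0.03)² = 1067.11
Round up: n = 1068.

1068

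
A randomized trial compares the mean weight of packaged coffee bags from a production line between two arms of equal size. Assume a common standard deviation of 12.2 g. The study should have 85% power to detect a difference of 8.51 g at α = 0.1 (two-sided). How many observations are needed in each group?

30 per group

For two equal groups, n per group = 2·((z_{α/2} + z_β)·σ/δ)².
z_{α/2} = 1.645; z_β = 1.036 (power 85%).
n = 2 × (2.681 × 12.2 / 8.51)² = 2 × 14.77 = 29.54
Round up: n = 30 per group.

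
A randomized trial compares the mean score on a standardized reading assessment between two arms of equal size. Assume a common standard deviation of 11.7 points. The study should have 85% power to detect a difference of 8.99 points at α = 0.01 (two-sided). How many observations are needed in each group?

45 per group

For two equal groups, n per group = 2·((z_{α/2} + z_β)·σ/δ)².
z_{α/2} = 2.576; z_β = 1.036 (power 85%).
n = 2 × (3.612 × 11.7 / 8.99)² = 2 × 22.10 = 44.20
Round up: n = 45 per group.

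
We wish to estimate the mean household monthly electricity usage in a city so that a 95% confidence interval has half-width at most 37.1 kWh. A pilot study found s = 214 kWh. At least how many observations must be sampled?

For a mean, the margin of error is E = z·σ/√n, so n = (zσ/E)².
At 95% confidence, z = 1.960.
n = (1.960 × 214 / 37.1)² = 127.82
Round up: n = 128.

128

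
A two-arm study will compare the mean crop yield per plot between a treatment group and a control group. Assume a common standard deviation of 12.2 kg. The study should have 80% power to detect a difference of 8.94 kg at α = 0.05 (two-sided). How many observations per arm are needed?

30 per group

For two equal groups, n per group = 2·((z_{α/2} + z_β)·σ/δ)².
z_{α/2} = 1.960; z_β = 0.842 (power 80%).
n = 2 × (2.802 × 12.2 / 8.94)² = 2 × 14.62 = 29.24
Round up: n = 30 per group.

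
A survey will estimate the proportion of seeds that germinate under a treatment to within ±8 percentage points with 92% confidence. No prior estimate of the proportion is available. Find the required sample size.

For a proportion with margin E = 0.08 at 92% confidence, z = 1.751.
With no prior estimate, use p = 0.5, which maximizes p(1−p) at 0.25.
n = 0.25 × (z/E)² = 0.25 × (1.751/0.08)² = 119.77
Round up: n = 120.

120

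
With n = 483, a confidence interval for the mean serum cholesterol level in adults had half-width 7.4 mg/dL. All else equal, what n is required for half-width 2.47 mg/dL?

4336

Margin of error scales as 1/√n, so n₂ = n₁·(E₁/E₂)².
n₂ = 483 × (7.4/2.47)² = 483 × 8.976 = 4335.41
Round up: n₂ = 4336.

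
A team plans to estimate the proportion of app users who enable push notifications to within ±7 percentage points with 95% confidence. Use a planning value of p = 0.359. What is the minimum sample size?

181

For a proportion with margin E = 0.07 at 95% confidence, z = 1.960.
n = p̂(1−p̂)(z/E)² = 0.359 × 0.641 × (1.960/0.07)² = 180.41
Round up: n = 181.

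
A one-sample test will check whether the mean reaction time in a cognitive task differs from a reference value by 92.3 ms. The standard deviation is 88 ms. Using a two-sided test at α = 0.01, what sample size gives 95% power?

n = 17

For a one-sample z-test, n = ((z_{α/2} + z_β)·σ/δ)².
z_{α/2} = 2.576 (two-sided α = 0.01); z_β = 1.645 (power 95% → β = 0.05).
n = (4.221 × 88 / 92.3)² = 16.20
Round up: n = 17.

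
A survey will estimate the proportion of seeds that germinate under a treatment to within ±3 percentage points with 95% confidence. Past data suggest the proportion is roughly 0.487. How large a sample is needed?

For a proportion with margin E = 0.03 at 95% confidence, z = 1.960.
n = p̂(1−p̂)(z/E)² = 0.487 × 0.513 × (1.960/0.03)² = 1066.39
Round up: n = 1067.

1067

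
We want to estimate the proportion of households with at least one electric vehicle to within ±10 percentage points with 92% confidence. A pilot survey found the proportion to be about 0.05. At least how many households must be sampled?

For a proportion with margin E = 0.1 at 92% confidence, z = 1.751.
n = p̂(1−p̂)(z/E)² = 0.05 × 0.95 × (1.751/0.1)² = 14.56
Round up: n = 15.

15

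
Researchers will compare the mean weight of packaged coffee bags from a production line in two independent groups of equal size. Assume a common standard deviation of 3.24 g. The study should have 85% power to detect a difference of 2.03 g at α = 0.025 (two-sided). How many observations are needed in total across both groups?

For two equal groups, n per group = 2·((z_{α/2} + z_β)·σ/δ)².
z_{α/2} = 2.241; z_β = 1.036 (power 85%).
n = 2 × (3.277 × 3.24 / 2.03)² = 2 × 27.36 = 54.72
Round up: n = 55 per group.
Total across both groups: 2 × 55 = 110.

110 total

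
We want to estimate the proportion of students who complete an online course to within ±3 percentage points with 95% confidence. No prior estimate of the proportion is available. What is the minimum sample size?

For a proportion with margin E = 0.03 at 95% confidence, z = 1.960.
With no prior estimate, use p = 0.5, which maximizes p(1−p) at 0.25.
n = 0.25 × (z/E)² = 0.25 × (1.960/0.03)² = 1067.11
Round up: n = 1068.

1068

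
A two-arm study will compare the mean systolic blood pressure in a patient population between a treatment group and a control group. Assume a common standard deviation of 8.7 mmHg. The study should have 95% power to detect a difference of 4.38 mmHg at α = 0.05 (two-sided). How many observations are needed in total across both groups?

206 total

For two equal groups, n per group = 2·((z_{α/2} + z_β)·σ/δ)².
z_{α/2} = 1.960; z_β = 1.645 (power 95%).
n = 2 × (3.605 × 8.7 / 4.38)² = 2 × 51.27 = 102.54
Round up: n = 103 per group.
Total across both groups: 2 × 103 = 206.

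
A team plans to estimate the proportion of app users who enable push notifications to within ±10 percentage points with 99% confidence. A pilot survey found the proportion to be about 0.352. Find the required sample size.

152

For a proportion with margin E = 0.1 at 99% confidence, z = 2.576.
n = p̂(1−p̂)(z/E)² = 0.352 × 0.648 × (2.576/0.1)² = 151.36
Round up: n = 152.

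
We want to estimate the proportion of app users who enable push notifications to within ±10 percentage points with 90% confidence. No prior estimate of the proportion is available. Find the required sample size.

For a proportion with margin E = 0.1 at 90% confidence, z = 1.645.
With no prior estimate, use p = 0.5, which maximizes p(1−p) at 0.25.
n = 0.25 × (z/E)² = 0.25 × (1.645/0.1)² = 67.65
Round up: n = 68.

n = 68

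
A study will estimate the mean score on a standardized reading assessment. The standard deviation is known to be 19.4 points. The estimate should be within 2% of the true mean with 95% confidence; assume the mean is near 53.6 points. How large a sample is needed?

For a mean, the margin of error is E = z·σ/√n, so n = (zσ/E)².
At 95% confidence, z = 1.960.
E = 2% of 53.6 = 1.072 points.
n = (1.960 × 19.4 / 1.072)² = 1258.13
Round up: n = 1259.

1259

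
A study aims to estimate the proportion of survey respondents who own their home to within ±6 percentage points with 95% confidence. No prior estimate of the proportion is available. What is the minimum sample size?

267

For a proportion with margin E = 0.06 at 95% confidence, z = 1.960.
With no prior estimate, use p = 0.5, which maximizes p(1−p) at 0.25.
n = 0.25 × (z/E)² = 0.25 × (1.960/0.06)² = 266.78
Round up: n = 267.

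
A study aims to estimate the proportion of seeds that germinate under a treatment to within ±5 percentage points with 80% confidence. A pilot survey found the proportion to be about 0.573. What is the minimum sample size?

For a proportion with margin E = 0.05 at 80% confidence, z = 1.282.
n = p̂(1−p̂)(z/E)² = 0.573 × 0.427 × (1.282/0.05)² = 160.85
Round up: n = 161.

161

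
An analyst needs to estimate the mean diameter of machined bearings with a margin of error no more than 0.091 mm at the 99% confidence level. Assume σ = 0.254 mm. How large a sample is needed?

n = 52

For a mean, the margin of error is E = z·σ/√n, so n = (zσ/E)².
At 99% confidence, z = 2.576.
n = (2.576 × 0.254 / 0.091)² = 51.70
Round up: n = 52.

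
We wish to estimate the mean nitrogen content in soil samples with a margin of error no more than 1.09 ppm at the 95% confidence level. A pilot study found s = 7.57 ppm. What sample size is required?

For a mean, the margin of error is E = z·σ/√n, so n = (zσ/E)².
At 95% confidence, z = 1.960.
n = (1.960 × 7.57 / 1.09)² = 185.29
Round up: n = 186.

186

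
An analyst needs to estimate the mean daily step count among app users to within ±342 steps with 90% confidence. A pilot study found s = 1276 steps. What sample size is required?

n = 38

For a mean, the margin of error is E = z·σ/√n, so n = (zσ/E)².
At 90% confidence, z = 1.645.
n = (1.645 × 1276 / 342)² = 37.67
Round up: n = 38.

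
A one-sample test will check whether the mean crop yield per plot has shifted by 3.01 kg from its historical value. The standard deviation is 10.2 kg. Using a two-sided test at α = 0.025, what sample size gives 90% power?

For a one-sample z-test, n = ((z_{α/2} + z_β)·σ/δ)².
z_{α/2} = 2.241 (two-sided α = 0.025); z_β = 1.282 (power 90% → β = 0.1).
n = (3.523 × 10.2 / 3.01)² = 142.53
Round up: n = 143.

143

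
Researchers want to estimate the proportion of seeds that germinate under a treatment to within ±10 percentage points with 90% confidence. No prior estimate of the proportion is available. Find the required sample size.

For a proportion with margin E = 0.1 at 90% confidence, z = 1.645.
With no prior estimate, use p = 0.5, which maximizes p(1−p) at 0.25.
n = 0.25 × (z/E)² = 0.25 × (1.645/0.1)² = 67.65
Round up: n = 68.

68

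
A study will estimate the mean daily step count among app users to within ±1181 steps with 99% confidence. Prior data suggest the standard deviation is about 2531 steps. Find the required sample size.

For a mean, the margin of error is E = z·σ/√n, so n = (zσ/E)².
At 99% confidence, z = 2.576.
n = (2.576 × 2531 / 1181)² = 30.48
Round up: n = 31.

31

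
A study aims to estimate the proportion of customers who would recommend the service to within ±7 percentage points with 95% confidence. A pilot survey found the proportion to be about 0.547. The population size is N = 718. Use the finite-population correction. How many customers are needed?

154

For a proportion with margin E = 0.07 at 95% confidence, z = 1.960.
n = p̂(1−p̂)(z/E)² = 0.547 × 0.453 × (1.960/0.07)² = 194.27 — call this n₀.
Finite-population correction with N = 718: n = n₀ / (1 + (n₀−1)/N) = 194.27 / 1.269 = 153.09
Round up: n = 154.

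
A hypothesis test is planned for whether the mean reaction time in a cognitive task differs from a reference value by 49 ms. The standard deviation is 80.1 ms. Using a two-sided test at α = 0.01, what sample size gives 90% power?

For a one-sample z-test, n = ((z_{α/2} + z_β)·σ/δ)².
z_{α/2} = 2.576 (two-sided α = 0.01); z_β = 1.282 (power 90% → β = 0.1).
n = (3.858 × 80.1 / 49)² = 39.77
Round up: n = 40.

40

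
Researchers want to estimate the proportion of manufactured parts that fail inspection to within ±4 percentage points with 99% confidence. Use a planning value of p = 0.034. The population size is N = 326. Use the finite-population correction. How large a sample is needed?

n = 97

For a proportion with margin E = 0.04 at 99% confidence, z = 2.576.
n = p̂(1−p̂)(z/E)² = 0.034 × 0.966 × (2.576/0.04)² = 136.22 — call this n₀.
Finite-population correction with N = 326: n = n₀ / (1 + (n₀−1)/N) = 136.22 / 1.415 = 96.27
Round up: n = 97.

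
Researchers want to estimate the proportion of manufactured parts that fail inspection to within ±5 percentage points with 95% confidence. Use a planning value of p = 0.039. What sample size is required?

For a proportion with margin E = 0.05 at 95% confidence, z = 1.960.
n = p̂(1−p̂)(z/E)² = 0.039 × 0.961 × (1.960/0.05)² = 57.59
Round up: n = 58.

n = 58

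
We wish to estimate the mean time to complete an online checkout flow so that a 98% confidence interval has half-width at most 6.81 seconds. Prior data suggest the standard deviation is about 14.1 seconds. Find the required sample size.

24

For a mean, the margin of error is E = z·σ/√n, so n = (zσ/E)².
At 98% confidence, z = 2.326.
n = (2.326 × 14.1 / 6.81)² = 23.19
Round up: n = 24.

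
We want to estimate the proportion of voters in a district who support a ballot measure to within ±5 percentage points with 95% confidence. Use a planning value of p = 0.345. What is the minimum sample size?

348

For a proportion with margin E = 0.05 at 95% confidence, z = 1.960.
n = p̂(1−p̂)(z/E)² = 0.345 × 0.655 × (1.960/0.05)² = 347.24
Round up: n = 348.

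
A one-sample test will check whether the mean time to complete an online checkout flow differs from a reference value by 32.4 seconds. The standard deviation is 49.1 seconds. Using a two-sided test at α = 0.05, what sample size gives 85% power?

21

For a one-sample z-test, n = ((z_{α/2} + z_β)·σ/δ)².
z_{α/2} = 1.960 (two-sided α = 0.05); z_β = 1.036 (power 85% → β = 0.15).
n = (2.996 × 49.1 / 32.4)² = 20.61
Round up: n = 21.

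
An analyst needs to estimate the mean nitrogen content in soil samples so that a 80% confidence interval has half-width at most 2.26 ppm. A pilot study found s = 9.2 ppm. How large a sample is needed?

For a mean, the margin of error is E = z·σ/√n, so n = (zσ/E)².
At 80% confidence, z = 1.282.
n = (1.282 × 9.2 / 2.26)² = 27.24
Round up: n = 28.

n = 28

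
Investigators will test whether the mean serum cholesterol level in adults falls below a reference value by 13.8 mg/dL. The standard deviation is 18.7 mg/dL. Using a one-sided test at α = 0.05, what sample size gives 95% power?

For a one-sample z-test, n = ((z_α + z_β)·σ/δ)².
z_α = 1.645 (one-sided α = 0.05); z_β = 1.645 (power 95% → β = 0.05).
n = (3.290 × 18.7 / 13.8)² = 19.88
Round up: n = 20.

20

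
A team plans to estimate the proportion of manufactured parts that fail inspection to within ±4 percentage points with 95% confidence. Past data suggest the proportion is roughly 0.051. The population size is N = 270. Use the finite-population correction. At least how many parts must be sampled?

For a proportion with margin E = 0.04 at 95% confidence, z = 1.960.
n = p̂(1−p̂)(z/E)² = 0.051 × 0.949 × (1.960/0.04)² = 116.21 — call this n₀.
Finite-population correction with N = 270: n = n₀ / (1 + (n₀−1)/N) = 116.21 / 1.427 = 81.44
Round up: n = 82.

82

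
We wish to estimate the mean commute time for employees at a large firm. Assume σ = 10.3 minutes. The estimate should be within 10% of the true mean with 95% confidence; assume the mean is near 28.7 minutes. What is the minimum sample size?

For a mean, the margin of error is E = z·σ/√n, so n = (zσ/E)².
At 95% confidence, z = 1.960.
E = 10% of 28.7 = 2.87 minutes.
n = (1.960 × 10.3 / 2.87)² = 49.48
Round up: n = 50.

50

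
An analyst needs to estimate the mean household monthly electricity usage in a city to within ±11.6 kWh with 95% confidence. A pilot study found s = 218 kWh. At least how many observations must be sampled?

1357

For a mean, the margin of error is E = z·σ/√n, so n = (zσ/E)².
At 95% confidence, z = 1.960.
n = (1.960 × 218 / 11.6)² = 1356.78
Round up: n = 1357.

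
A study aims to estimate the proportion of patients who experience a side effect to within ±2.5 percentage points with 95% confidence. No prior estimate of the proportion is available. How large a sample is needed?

For a proportion with margin E = 0.025 at 95% confidence, z = 1.960.
With no prior estimate, use p = 0.5, which maximizes p(1−p) at 0.25.
n = 0.25 × (z/E)² = 0.25 × (1.960/0.025)² = 1536.64
Round up: n = 1537.

1537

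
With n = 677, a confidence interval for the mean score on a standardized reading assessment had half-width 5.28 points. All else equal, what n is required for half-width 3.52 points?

n = 1524

Margin of error scales as 1/√n, so n₂ = n₁·(E₁/E₂)².
n₂ = 677 × (5.28/3.52)² = 677 × 2.25 = 1523.25
Round up: n₂ = 1524.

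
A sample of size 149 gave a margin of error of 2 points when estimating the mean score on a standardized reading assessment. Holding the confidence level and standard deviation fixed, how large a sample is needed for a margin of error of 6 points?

17

Margin of error scales as 1/√n, so n₂ = n₁·(E₁/E₂)².
n₂ = 149 × (2/6)² = 149 × 0.1111 = 16.55
Round up: n₂ = 17.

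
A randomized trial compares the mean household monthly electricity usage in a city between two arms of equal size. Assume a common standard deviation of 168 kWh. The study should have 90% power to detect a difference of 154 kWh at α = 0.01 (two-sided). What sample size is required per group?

36 per group

For two equal groups, n per group = 2·((z_{α/2} + z_β)·σ/δ)².
z_{α/2} = 2.576; z_β = 1.282 (power 90%).
n = 2 × (3.858 × 168 / 154)² = 2 × 17.71 = 35.42
Round up: n = 36 per group.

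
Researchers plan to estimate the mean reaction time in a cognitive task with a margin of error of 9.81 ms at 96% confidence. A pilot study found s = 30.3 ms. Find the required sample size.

For a mean, the margin of error is E = z·σ/√n, so n = (zσ/E)².
At 96% confidence, z = 2.054.
n = (2.054 × 30.3 / 9.81)² = 40.25
Round up: n = 41.

41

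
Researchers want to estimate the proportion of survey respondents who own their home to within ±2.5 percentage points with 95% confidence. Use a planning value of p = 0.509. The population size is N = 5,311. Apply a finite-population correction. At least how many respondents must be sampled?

n = 1192

For a proportion with margin E = 0.025 at 95% confidence, z = 1.960.
n = p̂(1−p̂)(z/E)² = 0.509 × 0.491 × (1.960/0.025)² = 1536.14 — call this n₀.
Finite-population correction with N = 5,311: n = n₀ / (1 + (n₀−1)/N) = 1536.14 / 1.289 = 1191.73
Round up: n = 1192.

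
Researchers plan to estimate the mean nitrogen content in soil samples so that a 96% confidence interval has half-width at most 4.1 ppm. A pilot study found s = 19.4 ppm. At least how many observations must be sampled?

95

For a mean, the margin of error is E = z·σ/√n, so n = (zσ/E)².
At 96% confidence, z = 2.054.
n = (2.054 × 19.4 / 4.1)² = 94.46
Round up: n = 95.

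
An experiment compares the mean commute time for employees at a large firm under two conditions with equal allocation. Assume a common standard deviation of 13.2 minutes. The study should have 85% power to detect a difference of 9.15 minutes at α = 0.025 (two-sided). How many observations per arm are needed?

For two equal groups, n per group = 2·((z_{α/2} + z_β)·σ/δ)².
z_{α/2} = 2.241; z_β = 1.036 (power 85%).
n = 2 × (3.277 × 13.2 / 9.15)² = 2 × 22.35 = 44.70
Round up: n = 45 per group.

45 per group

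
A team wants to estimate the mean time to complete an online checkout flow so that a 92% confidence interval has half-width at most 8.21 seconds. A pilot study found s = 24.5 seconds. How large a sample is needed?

n = 28

For a mean, the margin of error is E = z·σ/√n, so n = (zσ/E)².
At 92% confidence, z = 1.751.
n = (1.751 × 24.5 / 8.21)² = 27.30
Round up: n = 28.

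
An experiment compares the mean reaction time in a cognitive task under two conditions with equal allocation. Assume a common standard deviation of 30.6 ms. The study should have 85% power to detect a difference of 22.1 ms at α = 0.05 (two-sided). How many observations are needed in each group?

35 per group

For two equal groups, n per group = 2·((z_{α/2} + z_β)·σ/δ)².
z_{α/2} = 1.960; z_β = 1.036 (power 85%).
n = 2 × (2.996 × 30.6 / 22.1)² = 2 × 17.21 = 34.42
Round up: n = 35 per group.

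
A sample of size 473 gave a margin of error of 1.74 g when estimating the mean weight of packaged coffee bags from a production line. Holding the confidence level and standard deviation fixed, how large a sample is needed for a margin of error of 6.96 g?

n = 30

Margin of error scales as 1/√n, so n₂ = n₁·(E₁/E₂)².
n₂ = 473 × (1.74/6.96)² = 473 × 0.0625 = 29.56
Round up: n₂ = 30.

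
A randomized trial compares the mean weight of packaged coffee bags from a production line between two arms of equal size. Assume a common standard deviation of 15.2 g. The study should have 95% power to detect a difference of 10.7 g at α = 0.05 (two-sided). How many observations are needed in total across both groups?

106 total

For two equal groups, n per group = 2·((z_{α/2} + z_β)·σ/δ)².
z_{α/2} = 1.960; z_β = 1.645 (power 95%).
n = 2 × (3.605 × 15.2 / 10.7)² = 2 × 26.23 = 52.46
Round up: n = 53 per group.
Total across both groups: 2 × 53 = 106.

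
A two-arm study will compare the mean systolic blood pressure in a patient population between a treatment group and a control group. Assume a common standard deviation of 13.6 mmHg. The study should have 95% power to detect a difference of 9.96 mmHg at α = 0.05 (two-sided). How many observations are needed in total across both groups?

For two equal groups, n per group = 2·((z_{α/2} + z_β)·σ/δ)².
z_{α/2} = 1.960; z_β = 1.645 (power 95%).
n = 2 × (3.605 × 13.6 / 9.96)² = 2 × 24.23 = 48.46
Round up: n = 49 per group.
Total across both groups: 2 × 49 = 98.

98 total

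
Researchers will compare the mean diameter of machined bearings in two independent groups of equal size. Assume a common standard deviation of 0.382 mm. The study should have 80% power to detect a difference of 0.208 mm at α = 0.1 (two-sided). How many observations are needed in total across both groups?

For two equal groups, n per group = 2·((z_{α/2} + z_β)·σ/δ)².
z_{α/2} = 1.645; z_β = 0.842 (power 80%).
n = 2 × (2.487 × 0.382 / 0.208)² = 2 × 20.86 = 41.72
Round up: n = 42 per group.
Total across both groups: 2 × 42 = 84.

84 total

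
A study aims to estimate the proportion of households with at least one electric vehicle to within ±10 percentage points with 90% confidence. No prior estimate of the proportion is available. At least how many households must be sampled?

For a proportion with margin E = 0.1 at 90% confidence, z = 1.645.
With no prior estimate, use p = 0.5, which maximizes p(1−p) at 0.25.
n = 0.25 × (z/E)² = 0.25 × (1.645/0.1)² = 67.65
Round up: n = 68.

68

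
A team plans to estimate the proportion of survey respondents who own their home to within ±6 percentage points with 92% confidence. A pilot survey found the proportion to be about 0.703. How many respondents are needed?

For a proportion with margin E = 0.06 at 92% confidence, z = 1.751.
n = p̂(1−p̂)(z/E)² = 0.703 × 0.297 × (1.751/0.06)² = 177.82
Round up: n = 178.

n = 178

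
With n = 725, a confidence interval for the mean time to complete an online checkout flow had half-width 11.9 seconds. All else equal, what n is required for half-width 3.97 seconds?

n = 6515

Margin of error scales as 1/√n, so n₂ = n₁·(E₁/E₂)².
n₂ = 725 × (11.9/3.97)² = 725 × 8.985 = 6514.12
Round up: n₂ = 6515.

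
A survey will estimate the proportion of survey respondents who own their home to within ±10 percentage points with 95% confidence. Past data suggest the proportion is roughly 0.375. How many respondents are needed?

For a proportion with margin E = 0.1 at 95% confidence, z = 1.960.
n = p̂(1−p̂)(z/E)² = 0.375 × 0.625 × (1.960/0.1)² = 90.04
Round up: n = 91.

n = 91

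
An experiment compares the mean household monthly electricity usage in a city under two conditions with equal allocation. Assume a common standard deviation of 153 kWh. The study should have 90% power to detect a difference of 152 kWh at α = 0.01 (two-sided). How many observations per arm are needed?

31 per group

For two equal groups, n per group = 2·((z_{α/2} + z_β)·σ/δ)².
z_{α/2} = 2.576; z_β = 1.282 (power 90%).
n = 2 × (3.858 × 153 / 152)² = 2 × 15.08 = 30.16
Round up: n = 31 per group.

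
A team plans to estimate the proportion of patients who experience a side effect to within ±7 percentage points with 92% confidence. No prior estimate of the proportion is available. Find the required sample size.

For a proportion with margin E = 0.07 at 92% confidence, z = 1.751.
With no prior estimate, use p = 0.5, which maximizes p(1−p) at 0.25.
n = 0.25 × (z/E)² = 0.25 × (1.751/0.07)² = 156.43
Round up: n = 157.

n = 157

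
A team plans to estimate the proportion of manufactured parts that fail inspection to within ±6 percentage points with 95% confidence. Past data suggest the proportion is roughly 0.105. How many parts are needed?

n = 101

For a proportion with margin E = 0.06 at 95% confidence, z = 1.960.
n = p̂(1−p̂)(z/E)² = 0.105 × 0.895 × (1.960/0.06)² = 100.28
Round up: n = 101.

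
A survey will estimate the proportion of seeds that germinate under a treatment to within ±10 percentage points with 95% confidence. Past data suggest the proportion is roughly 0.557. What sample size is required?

95

For a proportion with margin E = 0.1 at 95% confidence, z = 1.960.
n = p̂(1−p̂)(z/E)² = 0.557 × 0.443 × (1.960/0.1)² = 94.79
Round up: n = 95.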